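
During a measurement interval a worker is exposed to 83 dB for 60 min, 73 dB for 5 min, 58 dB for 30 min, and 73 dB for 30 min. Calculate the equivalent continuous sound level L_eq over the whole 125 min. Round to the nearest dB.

80 dB

The energy average is taken in the linear domain: L_eq = 10·log₁₀[(Σ tᵢ·10^(Lᵢ/10))/T], T = 125 min.
Σ tᵢ·10^(Lᵢ/10) = 60·10^(83/10) + 5·10^(73/10) + 30·10^(58/10) + 30·10^(73/10) = 1.269e+10.
L_eq = 10·log₁₀(1.269e+10/125) = 80.07 dB.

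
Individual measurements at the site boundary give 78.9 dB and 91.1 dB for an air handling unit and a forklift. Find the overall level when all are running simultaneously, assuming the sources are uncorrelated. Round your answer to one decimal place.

91.4 dB

For uncorrelated sources the intensities add, so convert each level to linear form, sum, and take 10·log₁₀ of the total.
Σ 10^(L/10) = 10^(78.9/10) + 10^(91.1/10) = 1.366e+09.
L_total = 10·log₁₀(1.366e+09) = 91.35 dB.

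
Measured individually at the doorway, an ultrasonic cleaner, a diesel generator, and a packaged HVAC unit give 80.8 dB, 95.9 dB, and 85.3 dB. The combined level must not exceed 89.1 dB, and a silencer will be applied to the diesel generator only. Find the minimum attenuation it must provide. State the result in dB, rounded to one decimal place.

10.4 dB

Everything except the diesel generator sums to 10^(80.8/10) + 10^(85.3/10) = 4.591e+08 in linear terms, 86.62 dB.
To meet 89.1 dB overall, the treated diesel generator may contribute at most 10^(89.1/10) − 4.591e+08 = 3.538e+08, i.e. 85.49 dB.
So the diesel generator must be reduced from 95.9 to 85.49 dB: IL = 10.41 dB.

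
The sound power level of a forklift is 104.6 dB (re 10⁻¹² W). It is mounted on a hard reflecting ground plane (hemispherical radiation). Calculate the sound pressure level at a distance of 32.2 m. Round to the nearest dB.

The power spreads over a hemisphere of area 2π·r², so L_p = L_w − 10·log₁₀(2π·r²).
2π·r² = 6515 m², 10·log₁₀ of that is 38.139 dB.
L_p = 104.6 − 38.139 = 66.46 dB.

66 dB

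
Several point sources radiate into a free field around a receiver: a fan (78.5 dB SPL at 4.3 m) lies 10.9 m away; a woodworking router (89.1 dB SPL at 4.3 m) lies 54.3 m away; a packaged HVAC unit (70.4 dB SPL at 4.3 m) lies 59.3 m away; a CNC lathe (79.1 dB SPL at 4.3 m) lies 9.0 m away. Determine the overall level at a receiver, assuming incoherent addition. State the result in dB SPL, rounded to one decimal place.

75.4 dB SPL

Apply inverse-square spreading to bring every level to the receiver, then sum 10^(L/10).
fan: 78.5 − 20·log₁₀(10.9/4.3) = 78.5 − 8.08 = 70.42 dB SPL.
woodworking router: 89.1 − 20·log₁₀(54.3/4.3) = 89.1 − 22.03 = 67.07 dB SPL.
packaged HVAC unit: 70.4 − 20·log₁₀(59.3/4.3) = 70.4 − 22.79 = 47.61 dB SPL.
CNC lathe: 79.1 − 20·log₁₀(9.0/4.3) = 79.1 − 6.42 = 72.68 dB SPL.
Σ 10^(L/10) = 3.473e+07 → L_total = 10·log₁₀(3.473e+07) = 75.41 dB SPL.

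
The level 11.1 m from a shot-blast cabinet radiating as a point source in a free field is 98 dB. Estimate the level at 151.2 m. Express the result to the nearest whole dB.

Point-source attenuation: ΔL = 20·log₁₀(r₂/r₁) = 20·log₁₀(151.2/11.1) = 22.685 dB.
L₂ = 98 − 20·log₁₀(151.2/11.1) = 98 − 22.685 = 75.32 dB.

75 dB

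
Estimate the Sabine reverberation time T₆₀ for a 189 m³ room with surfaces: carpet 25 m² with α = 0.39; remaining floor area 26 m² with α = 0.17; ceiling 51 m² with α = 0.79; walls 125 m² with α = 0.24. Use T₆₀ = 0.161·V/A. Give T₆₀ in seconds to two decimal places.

0.36 s

A = Σ Sᵢαᵢ = 25·0.39 + 26·0.17 + 51·0.79 + 125·0.24 = 84.46 m².
T₆₀ = 0.161·V/A = 0.161·189/84.46 = 0.360 s.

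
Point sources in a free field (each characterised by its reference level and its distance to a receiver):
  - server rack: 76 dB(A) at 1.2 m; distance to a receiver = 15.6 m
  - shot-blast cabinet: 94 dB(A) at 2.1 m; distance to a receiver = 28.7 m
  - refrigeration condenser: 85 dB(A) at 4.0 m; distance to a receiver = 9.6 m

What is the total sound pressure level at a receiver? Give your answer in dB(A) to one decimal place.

Propagate each source to the receiver with L = L_ref − 20·log₁₀(r/r_ref), then add intensities.
server rack: 76 − 20·log₁₀(15.6/1.2) = 76 − 22.28 = 53.72 dB(A).
shot-blast cabinet: 94 − 20·log₁₀(28.7/2.1) = 94 − 22.71 = 71.29 dB(A).
refrigeration condenser: 85 − 20·log₁₀(9.6/4.0) = 85 − 7.60 = 77.40 dB(A).
Σ 10^(L/10) = 6.858e+07 → L_total = 10·log₁₀(6.858e+07) = 78.36 dB(A).

78.4 dB(A)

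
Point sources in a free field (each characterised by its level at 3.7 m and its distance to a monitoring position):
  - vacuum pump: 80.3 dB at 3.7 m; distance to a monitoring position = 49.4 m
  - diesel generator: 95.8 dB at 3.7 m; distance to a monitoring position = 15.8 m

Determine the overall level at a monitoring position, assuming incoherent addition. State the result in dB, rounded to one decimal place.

Propagate each source to the receiver with L = L_ref − 20·log₁₀(r/r_ref), then add intensities.
vacuum pump: 80.3 − 20·log₁₀(49.4/3.7) = 80.3 − 22.51 = 57.79 dB.
diesel generator: 95.8 − 20·log₁₀(15.8/3.7) = 95.8 − 12.61 = 83.19 dB.
Σ 10^(L/10) = 2.091e+08 → L_total = 10·log₁₀(2.091e+08) = 83.20 dB.

83.2 dB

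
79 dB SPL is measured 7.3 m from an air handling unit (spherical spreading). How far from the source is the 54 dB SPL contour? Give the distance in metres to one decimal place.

129.8 m

For a point source L₁ − L₂ = 20·log₁₀(r₂/r₁), so r₂ = r₁·10^((L₁−L₂)/20).
r₂ = 7.3·10^((79−54)/20) = 7.3·10^(25.0/20) = 129.81 m.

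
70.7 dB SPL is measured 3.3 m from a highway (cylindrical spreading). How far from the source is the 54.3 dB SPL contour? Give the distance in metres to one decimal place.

Line-source spreading drops the level by 10·log₁₀(r₂/r₁); inverting, r₂/r₁ = 10^(ΔL/10).
r₂ = 3.3·10^((70.7−54.3)/10) = 3.3·10^(16.4/10) = 144.05 m.

144.1 m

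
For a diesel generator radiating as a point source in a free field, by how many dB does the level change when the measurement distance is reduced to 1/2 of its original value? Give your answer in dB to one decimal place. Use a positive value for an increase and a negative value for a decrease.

A point source loses 6 dB per doubling of distance; generally ΔL = −20·log₁₀(r₂/r₁).
ΔL = −20·log₁₀(0.5) = +6.02 dB.

+6.0 dB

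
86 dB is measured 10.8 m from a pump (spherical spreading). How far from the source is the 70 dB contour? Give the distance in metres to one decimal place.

Point-source spreading drops the level by 20·log₁₀(r₂/r₁); inverting, r₂/r₁ = 10^(ΔL/20).
r₂ = 10.8·10^((86−70)/20) = 10.8·10^(16.0/20) = 68.14 m.

68.1 m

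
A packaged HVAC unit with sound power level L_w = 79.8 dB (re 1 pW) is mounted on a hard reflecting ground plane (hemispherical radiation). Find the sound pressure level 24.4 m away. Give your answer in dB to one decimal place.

The power spreads over a hemisphere of area 2π·r², so L_p = L_w − 10·log₁₀(2π·r²).
2π·r² = 3741 m², 10·log₁₀ of that is 35.730 dB.
L_p = 79.8 − 35.730 = 44.07 dB.

44.1 dB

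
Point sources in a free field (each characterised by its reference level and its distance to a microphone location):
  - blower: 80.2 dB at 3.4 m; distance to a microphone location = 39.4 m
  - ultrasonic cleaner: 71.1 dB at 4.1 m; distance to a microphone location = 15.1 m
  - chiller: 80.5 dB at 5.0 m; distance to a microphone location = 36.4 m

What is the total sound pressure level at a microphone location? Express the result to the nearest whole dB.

66 dB

Apply inverse-square spreading to bring every level to the receiver, then sum 10^(L/10).
blower: 80.2 − 20·log₁₀(39.4/3.4) = 80.2 − 21.28 = 58.92 dB.
ultrasonic cleaner: 71.1 − 20·log₁₀(15.1/4.1) = 71.1 − 11.32 = 59.78 dB.
chiller: 80.5 − 20·log₁₀(36.4/5.0) = 80.5 − 17.24 = 63.26 dB.
Σ 10^(L/10) = 3.847e+06 → L_total = 10·log₁₀(3.847e+06) = 65.85 dB.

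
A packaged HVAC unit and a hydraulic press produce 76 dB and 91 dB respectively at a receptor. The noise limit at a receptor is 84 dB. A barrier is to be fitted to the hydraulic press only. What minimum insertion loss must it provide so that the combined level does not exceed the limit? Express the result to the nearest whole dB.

8 dB

Fixed contribution from the other source: Σ 10^(L/10) = 10^(76/10) = 3.981e+07 (76.00 dB).
To meet 84 dB overall, the treated hydraulic press may contribute at most 10^(84/10) − 3.981e+07 = 2.114e+08, i.e. 83.25 dB.
So the hydraulic press must be reduced from 91 to 83.25 dB: IL = 7.75 dB.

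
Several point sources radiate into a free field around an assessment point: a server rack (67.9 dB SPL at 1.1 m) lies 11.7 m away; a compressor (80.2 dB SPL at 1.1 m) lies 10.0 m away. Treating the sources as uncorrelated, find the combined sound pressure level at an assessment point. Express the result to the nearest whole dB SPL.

61 dB SPL

First find each source's level at the receiver (point-source: −20·log₁₀(r/r_ref)), then combine on an intensity basis.
server rack: 67.9 − 20·log₁₀(11.7/1.1) = 67.9 − 20.54 = 47.36 dB SPL.
compressor: 80.2 − 20·log₁₀(10.0/1.1) = 80.2 − 19.17 = 61.03 dB SPL.
Σ 10^(L/10) = 1.322e+06 → L_total = 10·log₁₀(1.322e+06) = 61.21 dB SPL.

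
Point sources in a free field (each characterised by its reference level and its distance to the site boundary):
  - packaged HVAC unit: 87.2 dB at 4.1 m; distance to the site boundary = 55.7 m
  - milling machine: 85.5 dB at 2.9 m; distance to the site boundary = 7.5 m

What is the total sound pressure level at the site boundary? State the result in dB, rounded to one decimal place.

77.5 dB

Propagate each source to the receiver with L = L_ref − 20·log₁₀(r/r_ref), then add intensities.
packaged HVAC unit: 87.2 − 20·log₁₀(55.7/4.1) = 87.2 − 22.66 = 64.54 dB.
milling machine: 85.5 − 20·log₁₀(7.5/2.9) = 85.5 − 8.25 = 77.25 dB.
Σ 10^(L/10) = 5.589e+07 → L_total = 10·log₁₀(5.589e+07) = 77.47 dB.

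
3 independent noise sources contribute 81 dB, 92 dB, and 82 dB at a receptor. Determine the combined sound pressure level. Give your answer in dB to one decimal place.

92.7 dB

Incoherent sources combine by intensity addition: L_total = 10·log₁₀(Σ 10^(L_i/10)).
Σ 10^(L/10) = 10^(81/10) + 10^(92/10) + 10^(82/10) = 1.869e+09.
L_total = 10·log₁₀(1.869e+09) = 92.72 dB.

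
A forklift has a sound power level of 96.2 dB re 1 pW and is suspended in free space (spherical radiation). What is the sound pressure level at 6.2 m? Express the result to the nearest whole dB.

Free-field spherical radiation: L_p = L_w − 10·log₁₀(4π·r²), r = 6.2 m.
4π·r² = 483.1 m², 10·log₁₀ of that is 26.840 dB.
L_p = 96.2 − 26.840 = 69.36 dB.

69 dB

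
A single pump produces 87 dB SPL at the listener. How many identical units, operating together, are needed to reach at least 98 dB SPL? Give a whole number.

The shortfall is 98 − 87 = 11.0 dB, and N units add 10·log₁₀ N, so need 10·log₁₀ N ≥ 11.0.
N ≥ 10^(11.0/10) = 12.589, so N = 13.

13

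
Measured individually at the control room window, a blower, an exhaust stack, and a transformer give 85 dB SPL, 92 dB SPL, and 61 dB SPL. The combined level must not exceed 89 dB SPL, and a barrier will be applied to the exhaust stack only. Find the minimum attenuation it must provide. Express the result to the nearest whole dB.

5 dB

Everything except the exhaust stack sums to 10^(85/10) + 10^(61/10) = 3.175e+08 in linear terms, 85.02 dB SPL.
To meet 89 dB SPL overall, the treated exhaust stack may contribute at most 10^(89/10) − 3.175e+08 = 4.768e+08, i.e. 86.78 dB SPL.
So the exhaust stack must be reduced from 92 to 86.78 dB SPL: IL = 5.22 dB.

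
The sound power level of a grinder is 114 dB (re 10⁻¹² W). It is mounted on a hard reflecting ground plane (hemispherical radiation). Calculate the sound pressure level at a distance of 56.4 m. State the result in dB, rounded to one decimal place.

The power spreads over a hemisphere of area 2π·r², so L_p = L_w − 10·log₁₀(2π·r²).
2π·r² = 1.999e+04 m², 10·log₁₀ of that is 43.007 dB.
L_p = 114 − 43.007 = 70.99 dB.

71.0 dB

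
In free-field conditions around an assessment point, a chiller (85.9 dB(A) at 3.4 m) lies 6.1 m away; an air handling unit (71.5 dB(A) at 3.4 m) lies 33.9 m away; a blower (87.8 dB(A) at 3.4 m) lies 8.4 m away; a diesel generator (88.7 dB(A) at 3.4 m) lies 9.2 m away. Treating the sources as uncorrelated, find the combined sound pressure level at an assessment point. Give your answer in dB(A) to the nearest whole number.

First find each source's level at the receiver (point-source: −20·log₁₀(r/r_ref)), then combine on an intensity basis.
chiller: 85.9 − 20·log₁₀(6.1/3.4) = 85.9 − 5.08 = 80.82 dB(A).
air handling unit: 71.5 − 20·log₁₀(33.9/3.4) = 71.5 − 19.97 = 51.53 dB(A).
blower: 87.8 − 20·log₁₀(8.4/3.4) = 87.8 − 7.86 = 79.94 dB(A).
diesel generator: 88.7 − 20·log₁₀(9.2/3.4) = 88.7 − 8.65 = 80.05 dB(A).
Σ 10^(L/10) = 3.210e+08 → L_total = 10·log₁₀(3.210e+08) = 85.06 dB(A).

85 dB(A)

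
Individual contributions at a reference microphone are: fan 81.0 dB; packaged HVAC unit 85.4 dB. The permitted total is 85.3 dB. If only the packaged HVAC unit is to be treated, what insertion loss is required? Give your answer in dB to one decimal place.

2.1 dB

Fixed contribution from the other source: Σ 10^(L/10) = 10^(81.0/10) = 1.259e+08 (81.00 dB).
To meet 85.3 dB overall, the treated packaged HVAC unit may contribute at most 10^(85.3/10) − 1.259e+08 = 2.130e+08, i.e. 83.28 dB.
Required insertion loss = 85.4 − 83.28 = 2.12 dB.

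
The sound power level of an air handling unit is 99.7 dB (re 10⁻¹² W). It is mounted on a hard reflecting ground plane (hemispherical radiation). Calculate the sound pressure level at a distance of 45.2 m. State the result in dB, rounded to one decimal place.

58.6 dB

Free-field hemispherical radiation: L_p = L_w − 10·log₁₀(2π·r²), r = 45.2 m.
2π·r² = 1.284e+04 m², 10·log₁₀ of that is 41.085 dB.
L_p = 99.7 − 41.085 = 58.62 dB.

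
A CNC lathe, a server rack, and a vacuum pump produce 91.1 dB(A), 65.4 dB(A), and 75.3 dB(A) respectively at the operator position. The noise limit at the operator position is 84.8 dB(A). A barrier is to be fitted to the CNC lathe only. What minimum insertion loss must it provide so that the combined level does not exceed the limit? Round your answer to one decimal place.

6.9 dB

The untreated sources together contribute 10^(65.4/10) + 10^(75.3/10) = 3.735e+07, i.e. 75.72 dB(A).
To meet 84.8 dB(A) overall, the treated CNC lathe may contribute at most 10^(84.8/10) − 3.735e+07 = 2.646e+08, i.e. 84.23 dB(A).
Required insertion loss = 91.1 − 84.23 = 6.87 dB.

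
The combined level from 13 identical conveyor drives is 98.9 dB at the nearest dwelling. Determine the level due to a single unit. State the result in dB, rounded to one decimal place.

87.8 dB

For N identical incoherent sources L_total = L₁ + 10·log₁₀ N, so L₁ = 98.9 − 10·log₁₀(13) = 98.9 − 11.139.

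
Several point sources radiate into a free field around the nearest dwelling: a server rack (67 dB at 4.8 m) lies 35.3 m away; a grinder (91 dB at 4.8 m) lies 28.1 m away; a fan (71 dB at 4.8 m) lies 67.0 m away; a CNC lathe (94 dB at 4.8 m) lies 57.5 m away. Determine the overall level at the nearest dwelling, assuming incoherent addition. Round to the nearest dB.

Apply inverse-square spreading to bring every level to the receiver, then sum 10^(L/10).
server rack: 67 − 20·log₁₀(35.3/4.8) = 67 − 17.33 = 49.67 dB.
grinder: 91 − 20·log₁₀(28.1/4.8) = 91 − 15.35 = 75.65 dB.
fan: 71 − 20·log₁₀(67.0/4.8) = 71 − 22.90 = 48.10 dB.
CNC lathe: 94 − 20·log₁₀(57.5/4.8) = 94 − 21.57 = 72.43 dB.
Σ 10^(L/10) = 5.440e+07 → L_total = 10·log₁₀(5.440e+07) = 77.36 dB.

77 dB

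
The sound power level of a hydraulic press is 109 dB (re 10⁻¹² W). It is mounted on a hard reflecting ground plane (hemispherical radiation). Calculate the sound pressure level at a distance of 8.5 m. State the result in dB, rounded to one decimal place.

82.4 dB

L_p = L_w − 10·log₁₀(2π·r²) with r = 8.5 m.
2π·r² = 454 m², 10·log₁₀ of that is 26.570 dB.
L_p = 109 − 26.570 = 82.43 dB.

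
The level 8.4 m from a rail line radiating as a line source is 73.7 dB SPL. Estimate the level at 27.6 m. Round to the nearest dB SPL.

Line-source attenuation: ΔL = 10·log₁₀(r₂/r₁) = 10·log₁₀(27.6/8.4) = 5.166 dB.
L₂ = 73.7 − 10·log₁₀(27.6/8.4) = 73.7 − 5.166 = 68.53 dB SPL.

69 dB SPL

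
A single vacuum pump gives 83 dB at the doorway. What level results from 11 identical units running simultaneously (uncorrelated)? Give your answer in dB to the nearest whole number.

93 dB

L_total = L₁ + 10·log₁₀ N for N identical incoherent sources.
L_total = 83 + 10·log₁₀(11) = 83 + 10.414 = 93.41 dB.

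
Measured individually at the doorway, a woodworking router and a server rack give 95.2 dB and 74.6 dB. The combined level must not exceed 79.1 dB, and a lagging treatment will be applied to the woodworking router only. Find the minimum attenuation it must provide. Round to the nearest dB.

The untreated sources together contribute 10^(74.6/10) = 2.884e+07, i.e. 74.60 dB.
The limit corresponds to 10^(79.1/10) = 8.128e+07; subtracting the fixed part leaves 5.244e+07 for the woodworking router, i.e. 77.20 dB.
So the woodworking router must be reduced from 95.2 to 77.20 dB: IL = 18.00 dB.

18 dB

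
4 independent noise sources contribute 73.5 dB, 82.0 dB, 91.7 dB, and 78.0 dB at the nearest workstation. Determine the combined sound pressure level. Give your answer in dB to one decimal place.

92.4 dB

For uncorrelated sources the intensities add, so convert each level to linear form, sum, and take 10·log₁₀ of the total.
Σ 10^(L/10) = 10^(73.5/10) + 10^(82.0/10) + 10^(91.7/10) + 10^(78.0/10) = 1.723e+09.
L_total = 10·log₁₀(1.723e+09) = 92.36 dB.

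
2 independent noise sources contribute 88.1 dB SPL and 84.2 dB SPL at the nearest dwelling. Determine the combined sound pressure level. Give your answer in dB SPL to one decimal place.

89.6 dB SPL

Incoherent sources combine by intensity addition: L_total = 10·log₁₀(Σ 10^(L_i/10)).
Σ 10^(L/10) = 10^(88.1/10) + 10^(84.2/10) = 9.087e+08.
L_total = 10·log₁₀(9.087e+08) = 89.58 dB SPL.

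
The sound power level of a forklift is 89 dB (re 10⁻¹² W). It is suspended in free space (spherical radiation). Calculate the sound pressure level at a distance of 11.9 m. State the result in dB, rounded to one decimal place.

56.5 dB

The power spreads over a sphere of area 4π·r², so L_p = L_w − 10·log₁₀(4π·r²).
4π·r² = 1780 m², 10·log₁₀ of that is 32.503 dB.
L_p = 89 − 32.503 = 56.50 dB.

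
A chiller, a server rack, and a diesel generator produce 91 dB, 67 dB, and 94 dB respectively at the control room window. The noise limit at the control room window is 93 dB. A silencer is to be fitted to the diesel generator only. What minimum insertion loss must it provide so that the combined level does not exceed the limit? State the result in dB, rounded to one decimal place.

5.4 dB

Fixed contribution from the other sources: Σ 10^(L/10) = 10^(91/10) + 10^(67/10) = 1.264e+09 (91.02 dB).
The limit corresponds to 10^(93/10) = 1.995e+09; subtracting the fixed part leaves 7.313e+08 for the diesel generator, i.e. 88.64 dB.
Required insertion loss = 94 − 88.64 = 5.36 dB.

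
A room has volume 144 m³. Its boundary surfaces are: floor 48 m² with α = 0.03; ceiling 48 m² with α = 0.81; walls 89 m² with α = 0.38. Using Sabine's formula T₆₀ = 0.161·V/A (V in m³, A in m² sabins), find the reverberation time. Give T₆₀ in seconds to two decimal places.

0.31 s

Summing Sᵢαᵢ: 48·0.03 + 48·0.81 + 89·0.38 = 74.14 m².
T₆₀ = 0.161·V/A = 0.161·144/74.14 = 0.313 s.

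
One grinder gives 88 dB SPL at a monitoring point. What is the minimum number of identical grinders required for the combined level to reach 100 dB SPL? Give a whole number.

N identical sources give L₁ + 10·log₁₀ N, so require 10·log₁₀ N ≥ 100 − 88 = 12.0 dB.
N ≥ 10^(12.0/10) = 15.849, so N = 16.

16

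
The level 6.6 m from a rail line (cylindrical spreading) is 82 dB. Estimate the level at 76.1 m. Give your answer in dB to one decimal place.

For a line source, L₂ = L₁ − 10·log₁₀(r₂/r₁).
L₂ = 82 − 10·log₁₀(76.1/6.6) = 82 − 10.618 = 71.38 dB.

71.4 dB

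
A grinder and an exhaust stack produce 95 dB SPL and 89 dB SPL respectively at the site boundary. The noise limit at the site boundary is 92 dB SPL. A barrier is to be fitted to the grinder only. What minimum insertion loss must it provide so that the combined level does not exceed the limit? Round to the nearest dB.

6 dB

The untreated sources together contribute 10^(89/10) = 7.943e+08, i.e. 89.00 dB SPL.
The limit corresponds to 10^(92/10) = 1.585e+09; subtracting the fixed part leaves 7.906e+08 for the grinder, i.e. 88.98 dB SPL.
Required insertion loss = 95 − 88.98 = 6.02 dB.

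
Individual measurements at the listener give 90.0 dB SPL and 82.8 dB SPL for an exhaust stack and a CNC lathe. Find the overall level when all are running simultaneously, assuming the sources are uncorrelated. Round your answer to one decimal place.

Incoherent sources combine by intensity addition: L_total = 10·log₁₀(Σ 10^(L_i/10)).
Σ 10^(L/10) = 10^(90.0/10) + 10^(82.8/10) = 1.191e+09.
L_total = 10·log₁₀(1.191e+09) = 90.76 dB SPL.

90.8 dB SPL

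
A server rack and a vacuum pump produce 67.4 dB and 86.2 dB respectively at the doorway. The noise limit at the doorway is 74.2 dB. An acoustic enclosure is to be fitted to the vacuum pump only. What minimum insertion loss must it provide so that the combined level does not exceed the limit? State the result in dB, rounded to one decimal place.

13.0 dB

The untreated sources together contribute 10^(67.4/10) = 5.495e+06, i.e. 67.40 dB.
The limit corresponds to 10^(74.2/10) = 2.630e+07; subtracting the fixed part leaves 2.081e+07 for the vacuum pump, i.e. 73.18 dB.
Required insertion loss = 86.2 − 73.18 = 13.02 dB.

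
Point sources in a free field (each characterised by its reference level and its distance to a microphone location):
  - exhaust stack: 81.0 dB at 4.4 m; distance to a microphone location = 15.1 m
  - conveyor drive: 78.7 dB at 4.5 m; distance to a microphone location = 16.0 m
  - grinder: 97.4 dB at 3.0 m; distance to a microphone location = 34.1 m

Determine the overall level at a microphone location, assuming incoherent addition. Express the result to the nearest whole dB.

78 dB

Propagate each source to the receiver with L = L_ref − 20·log₁₀(r/r_ref), then add intensities.
exhaust stack: 81.0 − 20·log₁₀(15.1/4.4) = 81.0 − 10.71 = 70.29 dB.
conveyor drive: 78.7 − 20·log₁₀(16.0/4.5) = 78.7 − 11.02 = 67.68 dB.
grinder: 97.4 − 20·log₁₀(34.1/3.0) = 97.4 − 21.11 = 76.29 dB.
Σ 10^(L/10) = 5.909e+07 → L_total = 10·log₁₀(5.909e+07) = 77.71 dB.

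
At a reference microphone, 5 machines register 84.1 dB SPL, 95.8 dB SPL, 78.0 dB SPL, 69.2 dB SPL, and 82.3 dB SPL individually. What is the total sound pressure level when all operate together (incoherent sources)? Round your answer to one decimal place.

96.3 dB SPL

Incoherent sources combine by intensity addition: L_total = 10·log₁₀(Σ 10^(L_i/10)).
Σ 10^(L/10) = 10^(84.1/10) + 10^(95.8/10) + 10^(78.0/10) + 10^(69.2/10) + 10^(82.3/10) = 4.300e+09.
L_total = 10·log₁₀(4.300e+09) = 96.33 dB SPL.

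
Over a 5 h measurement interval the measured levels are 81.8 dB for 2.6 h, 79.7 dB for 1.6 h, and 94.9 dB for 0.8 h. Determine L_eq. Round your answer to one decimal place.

The energy average is taken in the linear domain: L_eq = 10·log₁₀[(Σ tᵢ·10^(Lᵢ/10))/T], T = 5 h.
Σ tᵢ·10^(Lᵢ/10) = 2.6·10^(81.8/10) + 1.6·10^(79.7/10) + 0.8·10^(94.9/10) = 3.015e+09.
L_eq = 10·log₁₀(3.015e+09/5) = 87.80 dB.

87.8 dB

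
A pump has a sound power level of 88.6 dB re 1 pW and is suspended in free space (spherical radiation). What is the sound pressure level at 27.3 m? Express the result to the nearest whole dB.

49 dB

The power spreads over a sphere of area 4π·r², so L_p = L_w − 10·log₁₀(4π·r²).
4π·r² = 9366 m², 10·log₁₀ of that is 39.715 dB.
L_p = 88.6 − 39.715 = 48.88 dB.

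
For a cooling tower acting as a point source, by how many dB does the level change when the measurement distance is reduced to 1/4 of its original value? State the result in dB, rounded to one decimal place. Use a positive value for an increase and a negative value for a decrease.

+12.0 dB

With spherical spreading the level changes by −20·log₁₀(r₂/r₁).
ΔL = −20·log₁₀(0.25) = +12.04 dB.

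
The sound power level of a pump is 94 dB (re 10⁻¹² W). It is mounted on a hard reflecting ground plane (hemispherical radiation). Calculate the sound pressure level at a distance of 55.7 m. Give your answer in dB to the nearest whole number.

51 dB

L_p = L_w − 10·log₁₀(2π·r²) with r = 55.7 m.
2π·r² = 1.949e+04 m², 10·log₁₀ of that is 42.899 dB.
L_p = 94 − 42.899 = 51.10 dB.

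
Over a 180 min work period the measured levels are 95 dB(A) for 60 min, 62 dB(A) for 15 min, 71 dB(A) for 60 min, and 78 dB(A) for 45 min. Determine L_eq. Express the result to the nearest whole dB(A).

90 dB(A)

Weight each interval's intensity by its duration and average over T = 180 min:
Σ tᵢ·10^(Lᵢ/10) = 60·10^(95/10) + 15·10^(62/10) + 60·10^(71/10) + 45·10^(78/10) = 1.934e+11.
L_eq = 10·log₁₀(1.934e+11/180) = 90.31 dB(A).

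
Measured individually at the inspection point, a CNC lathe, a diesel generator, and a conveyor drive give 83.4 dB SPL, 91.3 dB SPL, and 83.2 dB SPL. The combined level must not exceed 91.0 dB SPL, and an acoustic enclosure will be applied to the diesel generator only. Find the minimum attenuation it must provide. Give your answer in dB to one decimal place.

2.1 dB

Fixed contribution from the other sources: Σ 10^(L/10) = 10^(83.4/10) + 10^(83.2/10) = 4.277e+08 (86.31 dB SPL).
The limit corresponds to 10^(91.0/10) = 1.259e+09; subtracting the fixed part leaves 8.312e+08 for the diesel generator, i.e. 89.20 dB SPL.
Required insertion loss = 91.3 − 89.20 = 2.10 dB.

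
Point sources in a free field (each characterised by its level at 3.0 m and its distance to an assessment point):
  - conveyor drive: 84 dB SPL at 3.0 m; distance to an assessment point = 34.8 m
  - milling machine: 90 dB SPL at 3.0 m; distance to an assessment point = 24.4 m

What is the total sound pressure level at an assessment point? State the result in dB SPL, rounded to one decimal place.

72.3 dB SPL

Apply inverse-square spreading to bring every level to the receiver, then sum 10^(L/10).
conveyor drive: 84 − 20·log₁₀(34.8/3.0) = 84 − 21.29 = 62.71 dB SPL.
milling machine: 90 − 20·log₁₀(24.4/3.0) = 90 − 18.21 = 71.79 dB SPL.
Σ 10^(L/10) = 1.698e+07 → L_total = 10·log₁₀(1.698e+07) = 72.30 dB SPL.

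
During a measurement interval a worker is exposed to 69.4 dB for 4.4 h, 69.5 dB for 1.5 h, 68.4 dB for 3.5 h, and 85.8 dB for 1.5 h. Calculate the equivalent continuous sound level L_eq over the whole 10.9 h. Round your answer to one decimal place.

77.7 dB

Weight each interval's intensity by its duration and average over T = 10.9 h:
Σ tᵢ·10^(Lᵢ/10) = 4.4·10^(69.4/10) + 1.5·10^(69.5/10) + 3.5·10^(68.4/10) + 1.5·10^(85.8/10) = 6.462e+08.
L_eq = 10·log₁₀(6.462e+08/10.9) = 77.73 dB.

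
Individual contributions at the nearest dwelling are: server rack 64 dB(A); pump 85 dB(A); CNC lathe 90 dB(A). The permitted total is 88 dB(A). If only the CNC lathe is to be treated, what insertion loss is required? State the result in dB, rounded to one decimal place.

5.1 dB

Fixed contribution from the other sources: Σ 10^(L/10) = 10^(64/10) + 10^(85/10) = 3.187e+08 (85.03 dB(A)).
To meet 88 dB(A) overall, the treated CNC lathe may contribute at most 10^(88/10) − 3.187e+08 = 3.122e+08, i.e. 84.94 dB(A).
Required insertion loss = 90 − 84.94 = 5.06 dB.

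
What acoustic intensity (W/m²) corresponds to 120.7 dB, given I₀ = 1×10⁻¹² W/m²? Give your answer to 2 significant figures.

1.2 W/m²

I/I₀ = 10^(120.7/10) = 1.175e+12, so I = 1.175e+12 × 10⁻¹² W/m².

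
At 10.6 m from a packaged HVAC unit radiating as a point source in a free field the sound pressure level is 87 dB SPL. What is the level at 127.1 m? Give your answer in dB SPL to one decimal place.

65.4 dB SPL

For a point source, L₂ = L₁ − 20·log₁₀(r₂/r₁).
L₂ = 87 − 20·log₁₀(127.1/10.6) = 87 − 21.577 = 65.42 dB SPL.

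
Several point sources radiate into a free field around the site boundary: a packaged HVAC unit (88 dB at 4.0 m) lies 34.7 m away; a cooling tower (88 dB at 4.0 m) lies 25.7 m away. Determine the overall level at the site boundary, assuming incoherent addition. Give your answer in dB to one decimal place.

73.7 dB

Apply inverse-square spreading to bring every level to the receiver, then sum 10^(L/10).
packaged HVAC unit: 88 − 20·log₁₀(34.7/4.0) = 88 − 18.77 = 69.23 dB.
cooling tower: 88 − 20·log₁₀(25.7/4.0) = 88 − 16.16 = 71.84 dB.
Σ 10^(L/10) = 2.367e+07 → L_total = 10·log₁₀(2.367e+07) = 73.74 dB.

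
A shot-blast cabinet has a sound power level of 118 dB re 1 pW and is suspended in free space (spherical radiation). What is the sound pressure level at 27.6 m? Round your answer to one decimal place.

Free-field spherical radiation: L_p = L_w − 10·log₁₀(4π·r²), r = 27.6 m.
4π·r² = 9573 m², 10·log₁₀ of that is 39.810 dB.
L_p = 118 − 39.810 = 78.19 dB.

78.2 dB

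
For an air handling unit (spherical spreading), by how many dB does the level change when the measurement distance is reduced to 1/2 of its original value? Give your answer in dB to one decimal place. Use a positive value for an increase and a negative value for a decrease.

+6.0 dB

With spherical spreading the level changes by −20·log₁₀(r₂/r₁).
ΔL = −20·log₁₀(0.5) = +6.02 dB.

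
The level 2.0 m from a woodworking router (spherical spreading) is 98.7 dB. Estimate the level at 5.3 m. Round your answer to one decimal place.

90.2 dB

Point-source attenuation: ΔL = 20·log₁₀(r₂/r₁) = 20·log₁₀(5.3/2.0) = 8.465 dB.
L₂ = 98.7 − 20·log₁₀(5.3/2.0) = 98.7 − 8.465 = 90.24 dB.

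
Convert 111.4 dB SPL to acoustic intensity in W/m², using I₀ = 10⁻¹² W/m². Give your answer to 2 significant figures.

L = 10·log₁₀(I/I₀) ⇒ I = I₀·10^(L/10) = 10⁻¹² × 10^11.14.

0.14 W/m²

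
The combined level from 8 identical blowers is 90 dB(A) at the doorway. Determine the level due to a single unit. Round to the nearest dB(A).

8 equal contributions raise the level by 10·log₁₀ 8 = 9.031 dB, so each unit alone gives 90 − 9.031.

81 dB(A)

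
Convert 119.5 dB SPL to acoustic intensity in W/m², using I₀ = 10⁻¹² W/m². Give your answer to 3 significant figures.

0.891 W/m²

L = 10·log₁₀(I/I₀) ⇒ I = I₀·10^(L/10) = 10⁻¹² × 10^11.95.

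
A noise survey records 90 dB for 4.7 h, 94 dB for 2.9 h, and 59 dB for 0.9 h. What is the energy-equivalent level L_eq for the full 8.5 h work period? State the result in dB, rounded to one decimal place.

L_eq = 10·log₁₀[(1/T)·Σ tᵢ·10^(Lᵢ/10)] with T = 8.5 h.
Σ tᵢ·10^(Lᵢ/10) = 4.7·10^(90/10) + 2.9·10^(94/10) + 0.9·10^(59/10) = 1.199e+10.
L_eq = 10·log₁₀(1.199e+10/8.5) = 91.49 dB.

91.5 dB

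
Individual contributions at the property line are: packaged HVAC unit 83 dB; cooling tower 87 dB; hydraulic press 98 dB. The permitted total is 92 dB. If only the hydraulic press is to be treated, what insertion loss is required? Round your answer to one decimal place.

Fixed contribution from the other sources: Σ 10^(L/10) = 10^(83/10) + 10^(87/10) = 7.007e+08 (88.46 dB).
The limit corresponds to 10^(92/10) = 1.585e+09; subtracting the fixed part leaves 8.842e+08 for the hydraulic press, i.e. 89.47 dB.
So the hydraulic press must be reduced from 98 to 89.47 dB: IL = 8.53 dB.

8.5 dB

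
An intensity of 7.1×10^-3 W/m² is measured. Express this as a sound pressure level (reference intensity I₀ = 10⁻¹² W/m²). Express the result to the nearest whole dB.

L = 10·log₁₀(I/I₀) = 10·log₁₀(7.1×10^-3/10⁻¹²) = 10·log₁₀(7.1×10^9).
L = 10·(0.8513 + 9) = 98.51 dB.

99 dB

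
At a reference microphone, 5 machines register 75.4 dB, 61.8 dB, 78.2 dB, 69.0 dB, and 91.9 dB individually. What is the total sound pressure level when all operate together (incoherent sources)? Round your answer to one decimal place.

Incoherent sources combine by intensity addition: L_total = 10·log₁₀(Σ 10^(L_i/10)).
Σ 10^(L/10) = 10^(75.4/10) + 10^(61.8/10) + 10^(78.2/10) + 10^(69.0/10) + 10^(91.9/10) = 1.659e+09.
L_total = 10·log₁₀(1.659e+09) = 92.20 dB.

92.2 dB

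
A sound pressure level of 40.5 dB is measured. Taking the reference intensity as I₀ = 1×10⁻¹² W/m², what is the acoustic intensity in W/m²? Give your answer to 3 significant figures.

1.12e-08 W/m²

I = I₀·10^(L/10) = 10⁻¹² × 10^(40.5/10) = 10^(-7.950).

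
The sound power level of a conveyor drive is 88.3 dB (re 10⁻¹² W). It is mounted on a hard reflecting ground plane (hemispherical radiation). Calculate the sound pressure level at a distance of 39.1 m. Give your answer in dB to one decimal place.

Free-field hemispherical radiation: L_p = L_w − 10·log₁₀(2π·r²), r = 39.1 m.
2π·r² = 9606 m², 10·log₁₀ of that is 39.825 dB.
L_p = 88.3 − 39.825 = 48.47 dB.

48.5 dB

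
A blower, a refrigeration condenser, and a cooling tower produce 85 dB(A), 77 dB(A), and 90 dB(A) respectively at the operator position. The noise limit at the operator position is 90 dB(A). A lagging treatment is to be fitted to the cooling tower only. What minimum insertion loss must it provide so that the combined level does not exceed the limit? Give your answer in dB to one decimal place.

Fixed contribution from the other sources: Σ 10^(L/10) = 10^(85/10) + 10^(77/10) = 3.663e+08 (85.64 dB(A)).
To meet 90 dB(A) overall, the treated cooling tower may contribute at most 10^(90/10) − 3.663e+08 = 6.337e+08, i.e. 88.02 dB(A).
Required insertion loss = 90 − 88.02 = 1.98 dB.

2.0 dB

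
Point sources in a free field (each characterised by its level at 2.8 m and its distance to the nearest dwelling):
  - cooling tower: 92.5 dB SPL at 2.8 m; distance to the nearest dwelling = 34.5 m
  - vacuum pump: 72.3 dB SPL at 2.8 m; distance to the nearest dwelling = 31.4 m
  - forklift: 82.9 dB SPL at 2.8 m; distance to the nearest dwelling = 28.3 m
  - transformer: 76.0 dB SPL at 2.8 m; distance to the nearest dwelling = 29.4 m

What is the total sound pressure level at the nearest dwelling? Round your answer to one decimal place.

71.5 dB SPL

Propagate each source to the receiver with L = L_ref − 20·log₁₀(r/r_ref), then add intensities.
cooling tower: 92.5 − 20·log₁₀(34.5/2.8) = 92.5 − 21.81 = 70.69 dB SPL.
vacuum pump: 72.3 − 20·log₁₀(31.4/2.8) = 72.3 − 21.00 = 51.30 dB SPL.
forklift: 82.9 − 20·log₁₀(28.3/2.8) = 82.9 − 20.09 = 62.81 dB SPL.
transformer: 76.0 − 20·log₁₀(29.4/2.8) = 76.0 − 20.42 = 55.58 dB SPL.
Σ 10^(L/10) = 1.412e+07 → L_total = 10·log₁₀(1.412e+07) = 71.50 dB SPL.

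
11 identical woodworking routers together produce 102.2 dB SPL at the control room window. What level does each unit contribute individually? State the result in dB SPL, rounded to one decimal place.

11 equal contributions raise the level by 10·log₁₀ 11 = 10.414 dB, so each unit alone gives 102.2 − 10.414.

91.8 dB SPL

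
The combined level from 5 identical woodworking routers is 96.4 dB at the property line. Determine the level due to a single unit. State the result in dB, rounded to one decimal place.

5 equal contributions raise the level by 10·log₁₀ 5 = 6.990 dB, so each unit alone gives 96.4 − 6.990.

89.4 dB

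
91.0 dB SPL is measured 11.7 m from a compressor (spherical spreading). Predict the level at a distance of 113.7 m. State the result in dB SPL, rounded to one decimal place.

For a point source, L₂ = L₁ − 20·log₁₀(r₂/r₁).
L₂ = 91.0 − 20·log₁₀(113.7/11.7) = 91.0 − 19.751 = 71.25 dB SPL.

71.2 dB SPL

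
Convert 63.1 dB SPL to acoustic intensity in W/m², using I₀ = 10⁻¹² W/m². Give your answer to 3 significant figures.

2.04e-06 W/m²

I = I₀·10^(L/10) = 10⁻¹² × 10^(63.1/10) = 10^(-5.690).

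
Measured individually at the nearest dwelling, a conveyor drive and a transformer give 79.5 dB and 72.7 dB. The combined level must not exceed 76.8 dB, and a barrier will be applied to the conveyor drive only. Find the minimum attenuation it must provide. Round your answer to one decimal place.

The untreated sources together contribute 10^(72.7/10) = 1.862e+07, i.e. 72.70 dB.
To meet 76.8 dB overall, the treated conveyor drive may contribute at most 10^(76.8/10) − 1.862e+07 = 2.924e+07, i.e. 74.66 dB.
So the conveyor drive must be reduced from 79.5 to 74.66 dB: IL = 4.84 dB.

4.8 dB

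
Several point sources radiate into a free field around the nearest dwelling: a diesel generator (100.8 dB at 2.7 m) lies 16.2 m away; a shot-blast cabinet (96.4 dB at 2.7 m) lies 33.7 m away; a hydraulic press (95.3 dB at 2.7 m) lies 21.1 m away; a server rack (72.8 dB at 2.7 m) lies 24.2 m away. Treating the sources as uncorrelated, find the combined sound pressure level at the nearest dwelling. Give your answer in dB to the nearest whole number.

86 dB

Apply inverse-square spreading to bring every level to the receiver, then sum 10^(L/10).
diesel generator: 100.8 − 20·log₁₀(16.2/2.7) = 100.8 − 15.56 = 85.24 dB.
shot-blast cabinet: 96.4 − 20·log₁₀(33.7/2.7) = 96.4 − 21.93 = 74.47 dB.
hydraulic press: 95.3 − 20·log₁₀(21.1/2.7) = 95.3 − 17.86 = 77.44 dB.
server rack: 72.8 − 20·log₁₀(24.2/2.7) = 72.8 − 19.05 = 53.75 dB.
Σ 10^(L/10) = 4.177e+08 → L_total = 10·log₁₀(4.177e+08) = 86.21 dB.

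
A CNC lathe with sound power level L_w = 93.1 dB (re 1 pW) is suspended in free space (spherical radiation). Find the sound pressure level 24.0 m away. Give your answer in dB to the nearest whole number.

Free-field spherical radiation: L_p = L_w − 10·log₁₀(4π·r²), r = 24.0 m.
4π·r² = 7238 m², 10·log₁₀ of that is 38.596 dB.
L_p = 93.1 − 38.596 = 54.50 dB.

55 dB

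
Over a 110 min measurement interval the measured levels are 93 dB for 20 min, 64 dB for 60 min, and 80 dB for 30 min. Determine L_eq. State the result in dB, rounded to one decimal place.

L_eq = 10·log₁₀[(1/T)·Σ tᵢ·10^(Lᵢ/10)] with T = 110 min.
Σ tᵢ·10^(Lᵢ/10) = 20·10^(93/10) + 60·10^(64/10) + 30·10^(80/10) = 4.306e+10.
L_eq = 10·log₁₀(4.306e+10/110) = 85.93 dB.

85.9 dB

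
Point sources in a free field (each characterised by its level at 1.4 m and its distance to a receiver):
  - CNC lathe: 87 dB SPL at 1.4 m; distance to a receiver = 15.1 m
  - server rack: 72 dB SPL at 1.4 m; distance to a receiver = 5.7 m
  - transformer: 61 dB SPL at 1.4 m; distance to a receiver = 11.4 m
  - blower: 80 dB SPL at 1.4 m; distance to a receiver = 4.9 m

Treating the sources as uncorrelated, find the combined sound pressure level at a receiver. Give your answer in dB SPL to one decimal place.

71.3 dB SPL

Apply inverse-square spreading to bring every level to the receiver, then sum 10^(L/10).
CNC lathe: 87 − 20·log₁₀(15.1/1.4) = 87 − 20.66 = 66.34 dB SPL.
server rack: 72 − 20·log₁₀(5.7/1.4) = 72 − 12.19 = 59.81 dB SPL.
transformer: 61 − 20·log₁₀(11.4/1.4) = 61 − 18.22 = 42.78 dB SPL.
blower: 80 − 20·log₁₀(4.9/1.4) = 80 − 10.88 = 69.12 dB SPL.
Σ 10^(L/10) = 1.345e+07 → L_total = 10·log₁₀(1.345e+07) = 71.29 dB SPL.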